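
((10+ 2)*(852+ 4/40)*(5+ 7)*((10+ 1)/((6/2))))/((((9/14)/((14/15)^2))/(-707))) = -431025516.68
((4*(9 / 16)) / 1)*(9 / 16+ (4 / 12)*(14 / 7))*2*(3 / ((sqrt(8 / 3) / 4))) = 531*sqrt(6) / 32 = 40.65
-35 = -35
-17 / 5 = -3.40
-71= -71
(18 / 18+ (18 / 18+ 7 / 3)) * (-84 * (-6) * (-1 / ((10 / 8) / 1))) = -8736 / 5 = -1747.20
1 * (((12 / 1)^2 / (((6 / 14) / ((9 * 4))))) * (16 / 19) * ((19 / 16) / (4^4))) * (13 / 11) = 2457 / 44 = 55.84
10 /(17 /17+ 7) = 5 /4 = 1.25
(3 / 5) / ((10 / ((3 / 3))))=3 / 50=0.06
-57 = -57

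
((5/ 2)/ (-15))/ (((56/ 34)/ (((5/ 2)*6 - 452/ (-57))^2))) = -29040233/ 545832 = -53.20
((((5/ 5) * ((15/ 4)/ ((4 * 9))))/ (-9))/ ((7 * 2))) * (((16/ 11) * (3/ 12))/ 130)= -0.00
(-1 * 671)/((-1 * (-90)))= -671/90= -7.46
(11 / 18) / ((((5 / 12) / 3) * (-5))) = -22 / 25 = -0.88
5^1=5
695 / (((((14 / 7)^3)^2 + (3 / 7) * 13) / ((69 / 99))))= 111895 / 16071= 6.96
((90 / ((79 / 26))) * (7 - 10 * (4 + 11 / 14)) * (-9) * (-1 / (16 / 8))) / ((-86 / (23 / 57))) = 25.55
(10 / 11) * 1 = 10 / 11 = 0.91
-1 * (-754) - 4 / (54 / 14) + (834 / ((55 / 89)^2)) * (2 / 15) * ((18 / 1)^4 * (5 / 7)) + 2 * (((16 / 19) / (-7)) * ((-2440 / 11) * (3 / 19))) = 4506412429679222 / 206392725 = 21834163.15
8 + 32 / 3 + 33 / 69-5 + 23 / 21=7361 / 483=15.24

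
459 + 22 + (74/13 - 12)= 474.69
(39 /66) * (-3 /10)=-39 /220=-0.18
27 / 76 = 0.36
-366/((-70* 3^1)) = 61/35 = 1.74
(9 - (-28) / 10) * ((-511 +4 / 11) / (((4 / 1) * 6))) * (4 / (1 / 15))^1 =-331403 / 22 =-15063.77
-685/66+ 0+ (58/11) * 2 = 1/6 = 0.17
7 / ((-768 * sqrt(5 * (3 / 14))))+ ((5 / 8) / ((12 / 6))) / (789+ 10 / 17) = 85 / 214768 - 7 * sqrt(210) / 11520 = -0.01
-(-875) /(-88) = -875 /88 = -9.94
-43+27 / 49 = -2080 / 49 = -42.45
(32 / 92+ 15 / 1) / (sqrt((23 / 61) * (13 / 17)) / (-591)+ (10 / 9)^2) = 152086167 * sqrt(310063) / 9256329576667+ 115072336926900 / 9256329576667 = 12.44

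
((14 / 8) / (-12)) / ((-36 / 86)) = 0.35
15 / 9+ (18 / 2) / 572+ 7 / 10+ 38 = 346481 / 8580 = 40.38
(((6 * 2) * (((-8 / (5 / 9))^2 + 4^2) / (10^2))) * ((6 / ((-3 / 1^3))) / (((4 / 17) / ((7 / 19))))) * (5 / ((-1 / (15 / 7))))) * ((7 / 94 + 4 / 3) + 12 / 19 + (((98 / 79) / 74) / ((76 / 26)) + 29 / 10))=27569795437668 / 6199317625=4447.23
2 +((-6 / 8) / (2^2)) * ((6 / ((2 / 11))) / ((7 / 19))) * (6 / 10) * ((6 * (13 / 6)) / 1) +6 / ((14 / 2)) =-71759 / 560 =-128.14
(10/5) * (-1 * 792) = -1584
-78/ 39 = -2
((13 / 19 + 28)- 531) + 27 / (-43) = -410905 / 817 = -502.94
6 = 6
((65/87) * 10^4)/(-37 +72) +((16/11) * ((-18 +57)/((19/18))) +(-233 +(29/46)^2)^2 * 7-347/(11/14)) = 378553.20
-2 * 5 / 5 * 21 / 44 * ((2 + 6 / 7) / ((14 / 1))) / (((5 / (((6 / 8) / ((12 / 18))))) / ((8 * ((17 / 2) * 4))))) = -918 / 77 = -11.92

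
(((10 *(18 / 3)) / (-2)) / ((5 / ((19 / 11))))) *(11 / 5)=-114 / 5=-22.80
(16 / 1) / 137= 16 / 137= 0.12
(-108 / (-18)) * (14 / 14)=6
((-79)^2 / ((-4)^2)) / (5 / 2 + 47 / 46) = 143543 / 1296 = 110.76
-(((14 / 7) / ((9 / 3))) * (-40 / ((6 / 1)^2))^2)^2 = -40000 / 59049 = -0.68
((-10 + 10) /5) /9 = 0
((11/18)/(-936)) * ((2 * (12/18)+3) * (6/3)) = -11/1944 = -0.01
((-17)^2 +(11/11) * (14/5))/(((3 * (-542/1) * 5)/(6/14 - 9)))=2918/9485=0.31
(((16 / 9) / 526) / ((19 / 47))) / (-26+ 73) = 0.00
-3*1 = -3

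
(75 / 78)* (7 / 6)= 175 / 156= 1.12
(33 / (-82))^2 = 1089 / 6724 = 0.16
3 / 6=1 / 2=0.50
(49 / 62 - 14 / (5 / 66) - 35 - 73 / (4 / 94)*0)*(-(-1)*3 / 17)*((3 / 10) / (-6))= 203679 / 105400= 1.93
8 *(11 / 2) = 44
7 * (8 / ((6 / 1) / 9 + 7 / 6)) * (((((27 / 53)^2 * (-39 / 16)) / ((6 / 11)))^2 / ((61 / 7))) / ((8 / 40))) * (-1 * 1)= -23.57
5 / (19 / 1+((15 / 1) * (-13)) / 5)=-1 / 4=-0.25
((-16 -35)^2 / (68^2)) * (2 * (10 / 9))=5 / 4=1.25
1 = 1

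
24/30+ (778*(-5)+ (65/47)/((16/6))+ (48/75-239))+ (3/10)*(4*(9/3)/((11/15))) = -426228479/103400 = -4122.13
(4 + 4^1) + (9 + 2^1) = 19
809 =809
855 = 855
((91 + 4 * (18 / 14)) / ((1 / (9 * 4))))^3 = 14221738700352 / 343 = 41462795044.76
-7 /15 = -0.47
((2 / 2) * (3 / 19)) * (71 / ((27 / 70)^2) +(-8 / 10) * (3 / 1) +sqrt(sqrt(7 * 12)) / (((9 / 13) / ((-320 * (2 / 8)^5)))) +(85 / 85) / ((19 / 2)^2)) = -65 * sqrt(2) * 21^(1 / 4) / 912 +624816052 / 8333685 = 74.76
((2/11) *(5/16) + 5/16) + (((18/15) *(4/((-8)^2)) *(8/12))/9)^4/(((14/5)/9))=0.37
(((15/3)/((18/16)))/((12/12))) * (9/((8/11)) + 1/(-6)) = 1465/27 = 54.26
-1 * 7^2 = -49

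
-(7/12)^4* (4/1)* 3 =-2401/1728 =-1.39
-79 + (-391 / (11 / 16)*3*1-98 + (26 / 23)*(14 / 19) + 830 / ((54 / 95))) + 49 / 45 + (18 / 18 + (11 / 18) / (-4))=-2181636643 / 5191560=-420.23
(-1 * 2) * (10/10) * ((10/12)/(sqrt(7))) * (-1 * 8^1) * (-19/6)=-15.96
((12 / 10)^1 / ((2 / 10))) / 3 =2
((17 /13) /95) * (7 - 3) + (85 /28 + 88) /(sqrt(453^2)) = 4010527 /15664740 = 0.26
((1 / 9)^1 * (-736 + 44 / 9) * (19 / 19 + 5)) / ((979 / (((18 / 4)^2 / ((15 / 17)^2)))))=-190162 / 14685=-12.95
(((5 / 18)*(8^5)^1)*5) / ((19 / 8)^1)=3276800 / 171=19162.57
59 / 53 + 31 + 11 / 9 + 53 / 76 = 1233757 / 36252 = 34.03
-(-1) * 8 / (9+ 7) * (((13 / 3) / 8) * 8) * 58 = 377 / 3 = 125.67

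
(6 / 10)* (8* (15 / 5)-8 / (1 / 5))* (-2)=96 / 5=19.20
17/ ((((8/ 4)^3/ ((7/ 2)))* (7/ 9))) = 9.56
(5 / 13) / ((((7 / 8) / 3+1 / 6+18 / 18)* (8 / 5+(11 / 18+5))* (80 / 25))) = 0.01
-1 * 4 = -4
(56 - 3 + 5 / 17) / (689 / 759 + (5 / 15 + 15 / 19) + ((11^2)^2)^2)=0.00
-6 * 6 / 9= -4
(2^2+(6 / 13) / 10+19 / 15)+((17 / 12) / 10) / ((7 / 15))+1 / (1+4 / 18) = 6.43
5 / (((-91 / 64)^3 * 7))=-1310720 / 5274997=-0.25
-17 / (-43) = 17 / 43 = 0.40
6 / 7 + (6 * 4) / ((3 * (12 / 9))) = 48 / 7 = 6.86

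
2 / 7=0.29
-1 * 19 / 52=-19 / 52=-0.37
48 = 48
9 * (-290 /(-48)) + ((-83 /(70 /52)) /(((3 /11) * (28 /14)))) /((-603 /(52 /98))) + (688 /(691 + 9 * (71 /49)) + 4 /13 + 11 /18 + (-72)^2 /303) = 73.48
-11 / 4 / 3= -11 / 12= -0.92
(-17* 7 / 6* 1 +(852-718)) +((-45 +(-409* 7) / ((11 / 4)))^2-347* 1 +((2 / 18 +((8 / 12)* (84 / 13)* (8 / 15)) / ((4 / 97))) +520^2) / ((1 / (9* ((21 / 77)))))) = 86980926191 / 47190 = 1843206.74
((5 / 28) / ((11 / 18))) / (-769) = -45 / 118426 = -0.00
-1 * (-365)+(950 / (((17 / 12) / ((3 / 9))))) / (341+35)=292110 / 799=365.59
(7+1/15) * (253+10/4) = 27083/15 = 1805.53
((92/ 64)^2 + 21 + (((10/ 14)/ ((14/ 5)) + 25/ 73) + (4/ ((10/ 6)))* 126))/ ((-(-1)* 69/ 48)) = 1492903469/ 6581680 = 226.83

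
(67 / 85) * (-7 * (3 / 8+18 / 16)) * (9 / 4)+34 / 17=-11303 / 680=-16.62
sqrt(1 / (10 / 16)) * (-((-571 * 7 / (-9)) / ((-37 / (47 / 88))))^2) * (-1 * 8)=35291003881 * sqrt(10) / 268351380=415.87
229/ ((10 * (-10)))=-229/ 100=-2.29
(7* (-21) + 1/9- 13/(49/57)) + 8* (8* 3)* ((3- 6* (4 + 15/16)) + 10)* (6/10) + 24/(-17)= -77917187/37485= -2078.62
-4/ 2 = -2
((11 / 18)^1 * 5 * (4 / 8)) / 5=11 / 36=0.31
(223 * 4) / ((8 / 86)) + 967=10556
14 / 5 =2.80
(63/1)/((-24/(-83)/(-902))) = -786093/4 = -196523.25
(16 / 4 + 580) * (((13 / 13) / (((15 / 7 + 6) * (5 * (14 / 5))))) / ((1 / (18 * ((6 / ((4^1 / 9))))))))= 23652 / 19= 1244.84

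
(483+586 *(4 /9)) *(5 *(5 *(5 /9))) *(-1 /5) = -167275 /81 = -2065.12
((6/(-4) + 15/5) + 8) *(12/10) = 57/5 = 11.40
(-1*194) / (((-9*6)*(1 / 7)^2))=4753 / 27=176.04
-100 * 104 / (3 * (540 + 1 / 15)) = -6.42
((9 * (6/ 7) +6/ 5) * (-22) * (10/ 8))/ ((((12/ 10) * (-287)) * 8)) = 0.09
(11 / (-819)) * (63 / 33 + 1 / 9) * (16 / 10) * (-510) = 54400 / 2457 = 22.14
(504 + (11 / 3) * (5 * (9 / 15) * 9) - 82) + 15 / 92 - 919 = -397.84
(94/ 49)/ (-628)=-47/ 15386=-0.00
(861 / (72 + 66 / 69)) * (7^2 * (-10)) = -5782.76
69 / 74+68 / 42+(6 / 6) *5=11735 / 1554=7.55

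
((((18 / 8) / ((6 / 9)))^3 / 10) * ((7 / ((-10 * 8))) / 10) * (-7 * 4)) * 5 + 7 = 2398067 / 204800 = 11.71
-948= -948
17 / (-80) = -17 / 80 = -0.21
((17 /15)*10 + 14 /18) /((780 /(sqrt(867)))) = 1853*sqrt(3) /7020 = 0.46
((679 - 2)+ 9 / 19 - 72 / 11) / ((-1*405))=-140224 / 84645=-1.66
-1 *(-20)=20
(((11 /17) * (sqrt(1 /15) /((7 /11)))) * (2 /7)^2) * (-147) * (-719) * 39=13571844 * sqrt(15) /595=88342.06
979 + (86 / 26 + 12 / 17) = 217246 / 221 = 983.01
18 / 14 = 9 / 7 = 1.29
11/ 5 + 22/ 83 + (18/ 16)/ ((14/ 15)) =170601/ 46480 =3.67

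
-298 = -298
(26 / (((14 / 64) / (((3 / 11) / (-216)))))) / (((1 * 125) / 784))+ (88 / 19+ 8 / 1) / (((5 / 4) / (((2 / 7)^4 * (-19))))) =-65982848 / 29712375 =-2.22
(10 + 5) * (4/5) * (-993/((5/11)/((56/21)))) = -349536/5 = -69907.20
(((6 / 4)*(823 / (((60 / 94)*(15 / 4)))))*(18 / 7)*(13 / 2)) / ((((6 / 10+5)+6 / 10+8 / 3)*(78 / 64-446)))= -144821664 / 66254615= -2.19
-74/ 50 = -37/ 25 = -1.48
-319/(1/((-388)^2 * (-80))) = 3841882880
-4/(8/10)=-5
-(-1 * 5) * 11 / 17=55 / 17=3.24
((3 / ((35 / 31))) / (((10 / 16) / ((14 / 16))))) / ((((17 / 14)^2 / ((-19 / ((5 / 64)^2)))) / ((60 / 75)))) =-5674303488 / 903125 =-6282.97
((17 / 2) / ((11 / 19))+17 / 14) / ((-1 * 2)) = -612 / 77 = -7.95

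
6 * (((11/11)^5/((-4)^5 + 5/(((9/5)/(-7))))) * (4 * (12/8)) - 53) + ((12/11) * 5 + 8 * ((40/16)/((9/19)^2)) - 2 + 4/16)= -7537141115/33469524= -225.19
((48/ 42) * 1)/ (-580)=-2/ 1015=-0.00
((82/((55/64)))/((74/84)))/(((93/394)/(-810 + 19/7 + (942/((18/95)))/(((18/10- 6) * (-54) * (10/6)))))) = -1862071838464/5109885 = -364405.82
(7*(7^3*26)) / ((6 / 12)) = 124852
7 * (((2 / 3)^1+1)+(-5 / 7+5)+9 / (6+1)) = 152 / 3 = 50.67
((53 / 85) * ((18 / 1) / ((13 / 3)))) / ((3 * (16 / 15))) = 1431 / 1768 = 0.81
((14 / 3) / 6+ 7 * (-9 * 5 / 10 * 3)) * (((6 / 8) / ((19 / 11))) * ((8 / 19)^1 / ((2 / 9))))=-55671 / 722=-77.11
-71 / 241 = -0.29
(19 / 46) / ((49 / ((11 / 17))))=209 / 38318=0.01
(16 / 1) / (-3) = -16 / 3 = -5.33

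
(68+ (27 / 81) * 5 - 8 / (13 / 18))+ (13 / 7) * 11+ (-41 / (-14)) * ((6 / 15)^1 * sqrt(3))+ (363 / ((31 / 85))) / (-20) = 31.28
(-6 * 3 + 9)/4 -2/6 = -31/12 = -2.58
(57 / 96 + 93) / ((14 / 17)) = 50915 / 448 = 113.65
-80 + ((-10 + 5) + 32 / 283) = -24023 / 283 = -84.89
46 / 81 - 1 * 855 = -854.43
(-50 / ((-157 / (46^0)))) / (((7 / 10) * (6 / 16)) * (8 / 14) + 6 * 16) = 0.00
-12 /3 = -4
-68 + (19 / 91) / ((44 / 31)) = -271683 / 4004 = -67.85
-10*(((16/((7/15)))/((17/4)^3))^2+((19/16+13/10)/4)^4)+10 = 8073215243649083919/1240193702035456000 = 6.51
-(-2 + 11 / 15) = 19 / 15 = 1.27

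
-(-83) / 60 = 83 / 60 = 1.38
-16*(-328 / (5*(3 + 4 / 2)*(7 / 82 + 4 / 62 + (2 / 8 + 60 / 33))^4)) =51331828489685537947648 / 5918737148719572270025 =8.67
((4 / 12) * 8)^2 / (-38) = -32 / 171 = -0.19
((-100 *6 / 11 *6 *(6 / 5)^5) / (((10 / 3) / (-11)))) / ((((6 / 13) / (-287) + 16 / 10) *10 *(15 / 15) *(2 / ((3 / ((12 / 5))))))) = 195832728 / 1863625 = 105.08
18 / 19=0.95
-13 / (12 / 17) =-18.42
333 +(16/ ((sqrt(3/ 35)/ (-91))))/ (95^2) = 333 - 1456* sqrt(105)/ 27075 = 332.45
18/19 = 0.95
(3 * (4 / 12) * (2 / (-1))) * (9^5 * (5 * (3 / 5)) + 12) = -354318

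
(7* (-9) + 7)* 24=-1344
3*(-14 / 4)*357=-7497 / 2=-3748.50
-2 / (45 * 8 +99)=-2 / 459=-0.00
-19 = -19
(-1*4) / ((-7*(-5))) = -4 / 35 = -0.11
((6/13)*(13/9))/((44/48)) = 8/11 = 0.73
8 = 8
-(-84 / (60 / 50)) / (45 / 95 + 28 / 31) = 50.84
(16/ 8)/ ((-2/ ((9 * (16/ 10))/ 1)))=-72/ 5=-14.40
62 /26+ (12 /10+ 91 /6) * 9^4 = 13959931 /130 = 107384.08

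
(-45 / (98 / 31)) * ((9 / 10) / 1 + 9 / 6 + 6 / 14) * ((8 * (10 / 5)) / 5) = -220968 / 1715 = -128.84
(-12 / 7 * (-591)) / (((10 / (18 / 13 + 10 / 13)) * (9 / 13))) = 1576 / 5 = 315.20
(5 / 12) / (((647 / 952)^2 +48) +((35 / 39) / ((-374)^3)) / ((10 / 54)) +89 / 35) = 1666188924400 / 203960490538449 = 0.01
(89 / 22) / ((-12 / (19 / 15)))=-1691 / 3960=-0.43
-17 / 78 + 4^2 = 1231 / 78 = 15.78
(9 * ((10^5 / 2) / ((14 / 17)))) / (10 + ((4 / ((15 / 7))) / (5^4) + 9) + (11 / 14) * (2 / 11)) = 28540.32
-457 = -457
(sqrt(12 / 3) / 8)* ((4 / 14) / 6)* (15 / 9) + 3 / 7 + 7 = 7.45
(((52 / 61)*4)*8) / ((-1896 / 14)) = -2912 / 14457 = -0.20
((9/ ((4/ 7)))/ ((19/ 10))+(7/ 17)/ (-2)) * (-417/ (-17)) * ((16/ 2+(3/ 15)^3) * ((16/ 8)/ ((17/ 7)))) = 15258261018/ 11668375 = 1307.66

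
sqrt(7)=2.65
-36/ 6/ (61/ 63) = -378/ 61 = -6.20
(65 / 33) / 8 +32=8513 / 264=32.25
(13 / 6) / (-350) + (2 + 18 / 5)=11747 / 2100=5.59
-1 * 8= -8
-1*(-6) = 6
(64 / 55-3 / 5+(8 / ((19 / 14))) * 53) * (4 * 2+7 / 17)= 4251897 / 1615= 2632.75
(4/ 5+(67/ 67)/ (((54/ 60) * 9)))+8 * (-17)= -54706/ 405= -135.08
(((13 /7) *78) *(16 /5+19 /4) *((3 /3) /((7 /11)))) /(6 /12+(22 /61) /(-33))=162273969 /43855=3700.24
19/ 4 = 4.75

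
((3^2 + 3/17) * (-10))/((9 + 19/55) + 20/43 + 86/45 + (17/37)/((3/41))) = -1228570200/241001639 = -5.10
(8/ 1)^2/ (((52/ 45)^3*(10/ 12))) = 109350/ 2197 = 49.77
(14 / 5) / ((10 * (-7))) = -1 / 25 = -0.04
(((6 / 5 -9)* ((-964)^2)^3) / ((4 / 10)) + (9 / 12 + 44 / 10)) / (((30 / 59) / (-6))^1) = 18466254730389902985283 / 100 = 184662547303899029852.83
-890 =-890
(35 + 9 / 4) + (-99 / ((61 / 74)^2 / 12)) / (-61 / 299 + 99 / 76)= -577481517263 / 371579060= -1554.13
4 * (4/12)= 4/3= 1.33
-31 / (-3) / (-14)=-31 / 42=-0.74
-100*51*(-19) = 96900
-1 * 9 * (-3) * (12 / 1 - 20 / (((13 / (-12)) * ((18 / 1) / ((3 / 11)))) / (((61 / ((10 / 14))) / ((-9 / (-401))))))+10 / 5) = 4163502 / 143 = 29115.40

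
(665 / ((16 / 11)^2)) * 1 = 80465 / 256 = 314.32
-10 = -10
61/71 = 0.86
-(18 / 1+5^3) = -143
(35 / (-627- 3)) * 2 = -1 / 9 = -0.11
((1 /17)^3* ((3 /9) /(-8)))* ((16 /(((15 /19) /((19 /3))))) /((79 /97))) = -70034 /52397145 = -0.00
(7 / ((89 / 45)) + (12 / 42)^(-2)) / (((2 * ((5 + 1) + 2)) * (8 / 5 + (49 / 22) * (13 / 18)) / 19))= 52865505 / 9046672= 5.84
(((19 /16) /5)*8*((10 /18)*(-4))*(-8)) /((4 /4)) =304 /9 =33.78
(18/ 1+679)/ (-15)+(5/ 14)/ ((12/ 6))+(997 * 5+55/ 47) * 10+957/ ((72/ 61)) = 666240867/ 13160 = 50626.21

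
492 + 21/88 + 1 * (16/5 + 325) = 360993/440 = 820.44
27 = 27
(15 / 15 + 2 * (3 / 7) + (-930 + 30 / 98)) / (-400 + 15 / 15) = 45464 / 19551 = 2.33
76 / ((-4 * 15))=-19 / 15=-1.27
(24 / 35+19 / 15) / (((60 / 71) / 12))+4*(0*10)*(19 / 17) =27.72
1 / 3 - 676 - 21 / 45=-10142 / 15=-676.13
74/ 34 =37/ 17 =2.18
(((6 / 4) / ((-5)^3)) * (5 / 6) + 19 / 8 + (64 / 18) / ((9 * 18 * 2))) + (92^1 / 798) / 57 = 876140959 / 368436600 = 2.38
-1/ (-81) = 1/ 81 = 0.01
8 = 8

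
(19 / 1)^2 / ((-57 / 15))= -95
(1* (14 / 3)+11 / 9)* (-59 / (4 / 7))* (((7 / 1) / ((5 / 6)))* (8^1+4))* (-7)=2145122 / 5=429024.40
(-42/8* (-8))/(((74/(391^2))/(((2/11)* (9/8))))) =28894509/1628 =17748.47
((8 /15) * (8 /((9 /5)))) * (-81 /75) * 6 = -384 /25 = -15.36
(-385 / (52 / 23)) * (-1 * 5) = 44275 / 52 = 851.44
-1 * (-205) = 205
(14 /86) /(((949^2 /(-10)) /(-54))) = 0.00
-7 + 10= 3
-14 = -14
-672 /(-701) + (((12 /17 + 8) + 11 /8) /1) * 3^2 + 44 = 12935815 /95336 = 135.69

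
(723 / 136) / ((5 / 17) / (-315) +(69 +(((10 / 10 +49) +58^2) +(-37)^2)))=45549 / 41571928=0.00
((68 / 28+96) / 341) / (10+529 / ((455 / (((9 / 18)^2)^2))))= 716560 / 25005189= 0.03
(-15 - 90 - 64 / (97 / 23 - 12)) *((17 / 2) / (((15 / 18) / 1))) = -883473 / 895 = -987.12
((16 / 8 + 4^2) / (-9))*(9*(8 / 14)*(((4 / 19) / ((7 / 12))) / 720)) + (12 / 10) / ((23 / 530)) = 2960028 / 107065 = 27.65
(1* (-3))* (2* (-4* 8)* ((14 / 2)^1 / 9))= 448 / 3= 149.33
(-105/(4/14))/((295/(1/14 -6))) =1743/236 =7.39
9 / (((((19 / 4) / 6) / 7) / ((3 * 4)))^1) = 18144 / 19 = 954.95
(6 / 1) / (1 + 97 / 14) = 28 / 37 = 0.76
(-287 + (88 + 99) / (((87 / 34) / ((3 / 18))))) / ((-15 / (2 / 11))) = 143456 / 43065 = 3.33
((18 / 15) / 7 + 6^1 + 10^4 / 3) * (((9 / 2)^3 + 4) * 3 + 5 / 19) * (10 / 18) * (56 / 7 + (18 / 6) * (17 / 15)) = 1903010527 / 315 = 6041303.26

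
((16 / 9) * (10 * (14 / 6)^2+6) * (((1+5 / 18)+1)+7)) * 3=726784 / 243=2990.88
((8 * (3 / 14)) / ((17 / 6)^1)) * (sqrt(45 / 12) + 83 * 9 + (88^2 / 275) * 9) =36 * sqrt(15) / 119 + 257256 / 425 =606.48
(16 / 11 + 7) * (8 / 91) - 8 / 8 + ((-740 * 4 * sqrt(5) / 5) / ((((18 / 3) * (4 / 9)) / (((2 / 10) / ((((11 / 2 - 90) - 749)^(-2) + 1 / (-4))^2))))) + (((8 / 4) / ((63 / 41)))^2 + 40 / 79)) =87151907 / 44837793 - 9143113303996064 * sqrt(5) / 12870225250215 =-1586.58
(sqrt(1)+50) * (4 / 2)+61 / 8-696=-4691 / 8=-586.38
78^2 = 6084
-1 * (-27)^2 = -729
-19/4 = -4.75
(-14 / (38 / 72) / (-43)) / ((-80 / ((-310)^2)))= -605430 / 817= -741.04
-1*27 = -27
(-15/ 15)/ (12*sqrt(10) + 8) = 1/ 172 - 3*sqrt(10)/ 344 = -0.02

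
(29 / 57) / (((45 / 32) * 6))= 464 / 7695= 0.06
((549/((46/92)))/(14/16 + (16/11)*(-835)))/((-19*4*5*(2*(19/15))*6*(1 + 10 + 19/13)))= 8723/694005894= 0.00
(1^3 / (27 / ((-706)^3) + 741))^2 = 123830665318305856 / 67993065529559938537641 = 0.00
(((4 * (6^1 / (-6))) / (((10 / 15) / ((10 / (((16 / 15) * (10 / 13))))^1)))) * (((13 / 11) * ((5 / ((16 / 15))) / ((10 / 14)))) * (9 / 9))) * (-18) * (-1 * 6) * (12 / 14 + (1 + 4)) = -126281025 / 352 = -358752.91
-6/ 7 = -0.86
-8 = -8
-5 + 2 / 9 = -43 / 9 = -4.78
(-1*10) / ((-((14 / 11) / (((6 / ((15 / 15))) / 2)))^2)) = 5445 / 98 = 55.56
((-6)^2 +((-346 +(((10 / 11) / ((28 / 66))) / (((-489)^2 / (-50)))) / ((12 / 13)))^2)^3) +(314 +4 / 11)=26566078838261513688187674274331734437853853703158942435 / 15483431201142926988857790895508560910016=1715774655704254.27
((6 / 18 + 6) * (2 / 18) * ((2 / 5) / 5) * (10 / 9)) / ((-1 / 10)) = -152 / 243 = -0.63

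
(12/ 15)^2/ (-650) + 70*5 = 2843742/ 8125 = 350.00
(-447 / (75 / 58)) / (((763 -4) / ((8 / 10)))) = -34568 / 94875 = -0.36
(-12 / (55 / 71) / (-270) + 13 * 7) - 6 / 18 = 224542 / 2475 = 90.72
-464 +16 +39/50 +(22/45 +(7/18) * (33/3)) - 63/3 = -34759/75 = -463.45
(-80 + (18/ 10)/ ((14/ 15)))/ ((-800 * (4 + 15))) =1093/ 212800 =0.01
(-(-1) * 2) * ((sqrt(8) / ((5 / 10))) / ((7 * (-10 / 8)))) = -32 * sqrt(2) / 35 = -1.29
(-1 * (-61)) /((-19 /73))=-4453 /19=-234.37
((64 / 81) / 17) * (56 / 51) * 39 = 46592 / 23409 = 1.99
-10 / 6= -5 / 3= -1.67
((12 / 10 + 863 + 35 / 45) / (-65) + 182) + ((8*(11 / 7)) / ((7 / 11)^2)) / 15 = 171321478 / 1003275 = 170.76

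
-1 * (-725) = 725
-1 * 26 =-26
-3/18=-1/6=-0.17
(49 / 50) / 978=49 / 48900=0.00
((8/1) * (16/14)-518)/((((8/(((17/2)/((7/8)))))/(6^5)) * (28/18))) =-1059452784/343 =-3088783.63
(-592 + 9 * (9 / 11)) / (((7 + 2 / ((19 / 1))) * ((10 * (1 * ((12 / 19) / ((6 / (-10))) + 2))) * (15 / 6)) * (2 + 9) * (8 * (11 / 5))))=-2321591 / 129373200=-0.02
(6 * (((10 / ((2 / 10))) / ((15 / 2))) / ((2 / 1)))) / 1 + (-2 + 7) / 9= 185 / 9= 20.56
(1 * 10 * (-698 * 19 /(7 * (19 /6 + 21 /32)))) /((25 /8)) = -20370432 /12845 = -1585.86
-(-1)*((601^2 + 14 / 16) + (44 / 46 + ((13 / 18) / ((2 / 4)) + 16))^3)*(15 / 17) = 7668307309405 / 23652648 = 324205.02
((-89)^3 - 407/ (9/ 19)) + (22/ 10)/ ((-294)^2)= -305044841069/ 432180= -705828.22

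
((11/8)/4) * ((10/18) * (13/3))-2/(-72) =739/864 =0.86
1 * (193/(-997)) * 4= -772/997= -0.77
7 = 7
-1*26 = -26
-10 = -10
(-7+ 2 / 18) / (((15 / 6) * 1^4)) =-124 / 45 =-2.76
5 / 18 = 0.28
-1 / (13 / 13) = -1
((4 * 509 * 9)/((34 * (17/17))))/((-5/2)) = -18324/85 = -215.58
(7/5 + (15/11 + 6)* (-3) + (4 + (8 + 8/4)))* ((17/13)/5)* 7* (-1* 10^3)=1751680/143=12249.51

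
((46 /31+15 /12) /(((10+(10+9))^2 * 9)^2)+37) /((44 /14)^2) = 4293141922181 /1146100765392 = 3.75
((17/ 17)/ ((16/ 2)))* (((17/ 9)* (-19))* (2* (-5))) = 1615/ 36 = 44.86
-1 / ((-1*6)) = 1 / 6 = 0.17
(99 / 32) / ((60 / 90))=297 / 64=4.64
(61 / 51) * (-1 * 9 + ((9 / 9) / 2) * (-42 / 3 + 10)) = -671 / 51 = -13.16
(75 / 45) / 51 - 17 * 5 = -13000 / 153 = -84.97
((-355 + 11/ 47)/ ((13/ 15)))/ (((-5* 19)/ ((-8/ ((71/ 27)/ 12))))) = -129657024/ 824239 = -157.31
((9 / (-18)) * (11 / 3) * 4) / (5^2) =-22 / 75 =-0.29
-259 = -259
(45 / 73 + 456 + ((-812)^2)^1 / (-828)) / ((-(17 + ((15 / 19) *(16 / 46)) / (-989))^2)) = 41687619127029311 / 35465369017268097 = 1.18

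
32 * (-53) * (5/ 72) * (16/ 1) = -16960/ 9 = -1884.44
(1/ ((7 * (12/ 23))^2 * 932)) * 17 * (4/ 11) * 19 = 170867/ 18084528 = 0.01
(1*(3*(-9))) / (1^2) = -27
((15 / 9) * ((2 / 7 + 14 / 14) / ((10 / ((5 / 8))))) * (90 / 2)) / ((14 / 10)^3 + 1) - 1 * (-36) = 219039 / 5824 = 37.61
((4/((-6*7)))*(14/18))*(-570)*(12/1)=1520/3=506.67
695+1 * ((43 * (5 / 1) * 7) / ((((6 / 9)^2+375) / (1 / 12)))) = 9398135 / 13516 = 695.33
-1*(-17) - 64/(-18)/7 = 1103/63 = 17.51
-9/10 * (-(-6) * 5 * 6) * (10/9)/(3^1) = -60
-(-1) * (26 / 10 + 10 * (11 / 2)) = 288 / 5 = 57.60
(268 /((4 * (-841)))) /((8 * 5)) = -67 /33640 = -0.00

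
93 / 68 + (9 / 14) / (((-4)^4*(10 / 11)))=834963 / 609280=1.37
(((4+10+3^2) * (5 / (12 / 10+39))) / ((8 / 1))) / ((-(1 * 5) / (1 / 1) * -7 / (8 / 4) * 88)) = 115 / 495264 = 0.00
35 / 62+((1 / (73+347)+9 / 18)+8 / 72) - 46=-1750747 / 39060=-44.82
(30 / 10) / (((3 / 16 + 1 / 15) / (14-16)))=-1440 / 61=-23.61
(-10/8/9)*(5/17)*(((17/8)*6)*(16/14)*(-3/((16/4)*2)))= 25/112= 0.22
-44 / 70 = -22 / 35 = -0.63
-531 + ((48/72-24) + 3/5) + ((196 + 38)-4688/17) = -595.50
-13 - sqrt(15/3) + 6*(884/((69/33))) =58045/23 - sqrt(5) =2521.46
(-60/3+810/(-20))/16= -121/32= -3.78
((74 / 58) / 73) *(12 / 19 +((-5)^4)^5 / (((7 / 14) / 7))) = 938606262207031694 / 40223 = 23335063575741.04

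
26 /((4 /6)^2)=117 /2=58.50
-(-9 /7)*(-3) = -27 /7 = -3.86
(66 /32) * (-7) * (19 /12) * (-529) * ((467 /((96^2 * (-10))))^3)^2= 8027887569311662161263 /39213424469105111281434624000000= 0.00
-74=-74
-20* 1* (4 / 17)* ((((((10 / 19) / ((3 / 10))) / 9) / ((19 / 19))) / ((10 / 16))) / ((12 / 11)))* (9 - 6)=-35200 / 8721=-4.04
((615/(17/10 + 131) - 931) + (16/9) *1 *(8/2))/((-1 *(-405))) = -2195731/967383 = -2.27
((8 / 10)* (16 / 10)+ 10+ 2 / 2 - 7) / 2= 66 / 25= 2.64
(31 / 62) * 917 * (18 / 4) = 8253 / 4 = 2063.25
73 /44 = 1.66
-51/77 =-0.66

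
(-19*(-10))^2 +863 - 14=36949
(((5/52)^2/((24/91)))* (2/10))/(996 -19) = 35/4877184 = 0.00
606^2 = 367236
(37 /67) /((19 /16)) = 592 /1273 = 0.47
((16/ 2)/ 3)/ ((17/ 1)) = 8/ 51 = 0.16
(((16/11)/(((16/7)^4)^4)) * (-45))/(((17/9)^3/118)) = -64322170952809887495/31153668436733915561984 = -0.00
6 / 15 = 0.40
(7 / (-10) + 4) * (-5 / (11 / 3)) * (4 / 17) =-18 / 17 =-1.06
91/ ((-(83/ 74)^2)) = -498316/ 6889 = -72.34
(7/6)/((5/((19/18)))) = 0.25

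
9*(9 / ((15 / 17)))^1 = 91.80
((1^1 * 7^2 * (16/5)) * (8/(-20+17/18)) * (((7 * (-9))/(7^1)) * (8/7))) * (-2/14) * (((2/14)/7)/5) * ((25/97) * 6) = -995328/1630279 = -0.61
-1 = -1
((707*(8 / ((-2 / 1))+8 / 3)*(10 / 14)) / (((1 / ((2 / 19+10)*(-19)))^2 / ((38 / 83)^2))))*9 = -46825895.33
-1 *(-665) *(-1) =-665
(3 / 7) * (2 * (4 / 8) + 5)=18 / 7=2.57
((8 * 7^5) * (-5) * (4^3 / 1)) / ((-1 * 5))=8605184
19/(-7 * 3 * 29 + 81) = -19/528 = -0.04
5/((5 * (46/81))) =1.76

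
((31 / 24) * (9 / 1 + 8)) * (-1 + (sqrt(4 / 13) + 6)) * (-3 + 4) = 527 * sqrt(13) / 156 + 2635 / 24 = 121.97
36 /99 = 0.36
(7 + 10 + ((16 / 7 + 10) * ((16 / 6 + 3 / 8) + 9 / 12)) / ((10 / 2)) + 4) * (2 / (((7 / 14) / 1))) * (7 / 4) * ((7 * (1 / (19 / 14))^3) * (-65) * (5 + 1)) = -1589740516 / 6859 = -231774.39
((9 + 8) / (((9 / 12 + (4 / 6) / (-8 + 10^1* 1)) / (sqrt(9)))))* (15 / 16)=44.13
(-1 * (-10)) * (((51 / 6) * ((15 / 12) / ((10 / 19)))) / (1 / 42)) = 33915 / 4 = 8478.75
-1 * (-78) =78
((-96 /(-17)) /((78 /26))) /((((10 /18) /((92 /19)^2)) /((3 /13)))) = 7312896 /398905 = 18.33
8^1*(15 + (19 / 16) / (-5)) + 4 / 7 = 118.67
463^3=99252847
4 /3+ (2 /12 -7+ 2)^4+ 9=720673 /1296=556.07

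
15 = 15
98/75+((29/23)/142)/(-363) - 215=-6333646747/29638950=-213.69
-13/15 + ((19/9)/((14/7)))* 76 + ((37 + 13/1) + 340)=21121/45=469.36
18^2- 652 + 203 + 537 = 412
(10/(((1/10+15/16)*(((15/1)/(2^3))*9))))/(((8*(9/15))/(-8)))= -6400/6723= -0.95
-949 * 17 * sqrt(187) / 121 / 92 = -16133 * sqrt(187) / 11132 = -19.82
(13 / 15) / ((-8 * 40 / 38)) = -0.10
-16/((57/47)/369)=-92496/19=-4868.21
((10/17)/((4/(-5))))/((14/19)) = -475/476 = -1.00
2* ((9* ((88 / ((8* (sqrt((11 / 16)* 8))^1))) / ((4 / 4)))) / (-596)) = -0.14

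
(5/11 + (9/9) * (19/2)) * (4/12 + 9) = 1022/11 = 92.91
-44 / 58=-22 / 29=-0.76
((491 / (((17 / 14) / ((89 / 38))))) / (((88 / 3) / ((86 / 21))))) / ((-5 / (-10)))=1879057 / 7106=264.43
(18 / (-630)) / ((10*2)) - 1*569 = -398301 / 700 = -569.00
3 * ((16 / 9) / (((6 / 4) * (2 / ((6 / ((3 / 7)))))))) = 224 / 9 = 24.89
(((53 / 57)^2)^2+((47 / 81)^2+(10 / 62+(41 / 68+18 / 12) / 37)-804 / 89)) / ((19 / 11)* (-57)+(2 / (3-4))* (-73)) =-504775195981128457 / 3104191230602096772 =-0.16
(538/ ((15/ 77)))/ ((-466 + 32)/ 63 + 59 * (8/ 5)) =5649/ 179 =31.56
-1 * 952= -952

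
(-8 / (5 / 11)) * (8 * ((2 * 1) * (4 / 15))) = -5632 / 75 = -75.09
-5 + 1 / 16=-79 / 16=-4.94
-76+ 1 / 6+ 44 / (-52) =-5981 / 78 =-76.68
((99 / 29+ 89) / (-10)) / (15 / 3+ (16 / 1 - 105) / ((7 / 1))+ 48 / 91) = 1.29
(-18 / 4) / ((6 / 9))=-27 / 4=-6.75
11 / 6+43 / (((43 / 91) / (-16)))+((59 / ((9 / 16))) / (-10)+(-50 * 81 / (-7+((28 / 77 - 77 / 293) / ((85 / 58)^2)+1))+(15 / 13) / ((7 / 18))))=-709684699541 / 908262810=-781.36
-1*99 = -99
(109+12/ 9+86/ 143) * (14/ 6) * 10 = 3331370/ 1287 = 2588.48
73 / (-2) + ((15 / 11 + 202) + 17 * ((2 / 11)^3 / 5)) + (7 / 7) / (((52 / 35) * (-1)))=57518977 / 346060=166.21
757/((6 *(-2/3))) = -189.25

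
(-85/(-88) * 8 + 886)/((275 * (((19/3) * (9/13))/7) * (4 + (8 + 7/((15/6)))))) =298207/850630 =0.35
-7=-7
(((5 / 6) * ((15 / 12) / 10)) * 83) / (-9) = -415 / 432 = -0.96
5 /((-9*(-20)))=0.03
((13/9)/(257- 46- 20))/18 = 13/30942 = 0.00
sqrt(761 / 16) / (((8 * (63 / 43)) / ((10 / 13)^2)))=1075 * sqrt(761) / 85176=0.35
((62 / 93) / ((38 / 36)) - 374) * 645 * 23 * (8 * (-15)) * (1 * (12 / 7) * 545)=82591951752000 / 133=620992118436.09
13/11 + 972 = 10705/11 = 973.18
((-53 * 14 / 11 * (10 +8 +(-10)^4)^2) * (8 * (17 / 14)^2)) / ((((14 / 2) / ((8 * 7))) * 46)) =-24595505323328 / 1771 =-13887919437.23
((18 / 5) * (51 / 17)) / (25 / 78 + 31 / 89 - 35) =-374868 / 1191635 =-0.31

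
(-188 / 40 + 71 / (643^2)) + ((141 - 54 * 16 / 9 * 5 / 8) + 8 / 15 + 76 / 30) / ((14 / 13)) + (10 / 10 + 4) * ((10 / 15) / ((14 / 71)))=559811011 / 6201735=90.27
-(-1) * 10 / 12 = 5 / 6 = 0.83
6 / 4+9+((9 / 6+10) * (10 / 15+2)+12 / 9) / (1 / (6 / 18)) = 127 / 6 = 21.17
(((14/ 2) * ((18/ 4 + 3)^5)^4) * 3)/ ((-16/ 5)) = -34915195665836334228515625/ 16777216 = -2081107834925433053.29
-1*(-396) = 396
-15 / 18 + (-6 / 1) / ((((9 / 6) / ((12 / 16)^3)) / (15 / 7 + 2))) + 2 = -1957 / 336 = -5.82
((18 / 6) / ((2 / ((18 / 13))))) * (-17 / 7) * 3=-1377 / 91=-15.13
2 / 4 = 1 / 2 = 0.50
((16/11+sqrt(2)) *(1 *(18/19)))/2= 9 *sqrt(2)/19+144/209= 1.36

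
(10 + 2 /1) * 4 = 48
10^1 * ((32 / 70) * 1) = 32 / 7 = 4.57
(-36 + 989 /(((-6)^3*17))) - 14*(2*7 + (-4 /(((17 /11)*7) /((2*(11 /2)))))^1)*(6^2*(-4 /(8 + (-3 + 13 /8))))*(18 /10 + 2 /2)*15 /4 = 362908783 /11448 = 31700.63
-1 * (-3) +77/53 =4.45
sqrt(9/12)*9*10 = 45*sqrt(3) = 77.94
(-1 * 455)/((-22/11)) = 455/2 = 227.50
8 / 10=4 / 5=0.80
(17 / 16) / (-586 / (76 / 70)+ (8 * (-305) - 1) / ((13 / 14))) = -4199 / 12521936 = -0.00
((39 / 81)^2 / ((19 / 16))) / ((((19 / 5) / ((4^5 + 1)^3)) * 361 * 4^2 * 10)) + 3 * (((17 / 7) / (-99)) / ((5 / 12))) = 70054967970401 / 73153086930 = 957.65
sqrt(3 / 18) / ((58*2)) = sqrt(6) / 696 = 0.00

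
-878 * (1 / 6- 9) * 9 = 69801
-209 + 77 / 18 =-3685 / 18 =-204.72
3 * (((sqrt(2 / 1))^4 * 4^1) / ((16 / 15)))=45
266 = 266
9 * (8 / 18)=4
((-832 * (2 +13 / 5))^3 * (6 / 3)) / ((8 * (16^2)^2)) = -26730899 / 125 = -213847.19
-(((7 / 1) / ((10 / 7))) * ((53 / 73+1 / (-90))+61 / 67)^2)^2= -629151802583673093616231921 / 3754574178583314321000000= -167.57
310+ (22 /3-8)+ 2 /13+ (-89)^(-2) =95606509 /308919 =309.49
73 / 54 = 1.35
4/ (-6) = -2/ 3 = -0.67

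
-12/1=-12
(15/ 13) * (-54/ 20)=-3.12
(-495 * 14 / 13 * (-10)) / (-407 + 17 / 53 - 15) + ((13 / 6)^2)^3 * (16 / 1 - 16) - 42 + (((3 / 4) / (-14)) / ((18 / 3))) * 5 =-1779503533 / 32540144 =-54.69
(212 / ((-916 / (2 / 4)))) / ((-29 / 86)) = 0.34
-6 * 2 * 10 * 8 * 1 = -960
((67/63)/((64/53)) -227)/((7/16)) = -911713/1764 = -516.84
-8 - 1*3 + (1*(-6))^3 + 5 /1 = -222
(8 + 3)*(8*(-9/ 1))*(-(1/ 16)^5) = 99/ 131072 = 0.00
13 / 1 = 13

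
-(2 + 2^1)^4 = -256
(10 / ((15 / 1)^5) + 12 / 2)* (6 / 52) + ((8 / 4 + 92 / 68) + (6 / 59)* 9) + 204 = 137934698503 / 660099375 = 208.96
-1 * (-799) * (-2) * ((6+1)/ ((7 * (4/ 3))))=-2397/ 2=-1198.50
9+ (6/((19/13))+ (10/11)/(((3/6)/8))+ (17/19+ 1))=325/11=29.55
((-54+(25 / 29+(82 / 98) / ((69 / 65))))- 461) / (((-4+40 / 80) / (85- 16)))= 100666850 / 9947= 10120.32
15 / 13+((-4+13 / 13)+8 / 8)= -11 / 13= -0.85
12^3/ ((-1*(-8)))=216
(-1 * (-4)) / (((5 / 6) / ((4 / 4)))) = 24 / 5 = 4.80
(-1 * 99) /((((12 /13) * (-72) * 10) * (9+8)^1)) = 143 /16320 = 0.01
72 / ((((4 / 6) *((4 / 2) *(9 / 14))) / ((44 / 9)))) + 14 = 1274 / 3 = 424.67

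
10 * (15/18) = 25/3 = 8.33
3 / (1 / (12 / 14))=18 / 7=2.57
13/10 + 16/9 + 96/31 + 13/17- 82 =-3560131/47430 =-75.06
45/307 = 0.15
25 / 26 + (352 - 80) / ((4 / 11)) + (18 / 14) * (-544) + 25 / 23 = 211895 / 4186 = 50.62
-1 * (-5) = 5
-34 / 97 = -0.35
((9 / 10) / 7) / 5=9 / 350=0.03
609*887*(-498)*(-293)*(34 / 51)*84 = 4413934686672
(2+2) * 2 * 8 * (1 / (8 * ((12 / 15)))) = 10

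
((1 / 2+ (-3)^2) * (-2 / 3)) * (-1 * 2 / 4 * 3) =19 / 2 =9.50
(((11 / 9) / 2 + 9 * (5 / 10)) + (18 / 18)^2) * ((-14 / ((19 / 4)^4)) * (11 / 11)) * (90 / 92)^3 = -249480000 / 1585615607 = -0.16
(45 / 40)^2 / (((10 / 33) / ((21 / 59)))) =56133 / 37760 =1.49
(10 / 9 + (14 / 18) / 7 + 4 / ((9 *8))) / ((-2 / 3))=-23 / 12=-1.92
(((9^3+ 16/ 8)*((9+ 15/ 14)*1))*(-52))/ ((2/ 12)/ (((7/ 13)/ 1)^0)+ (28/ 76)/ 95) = -29022732180/ 12929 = -2244777.80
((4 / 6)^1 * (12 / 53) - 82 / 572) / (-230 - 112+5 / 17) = -1955 / 88052822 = -0.00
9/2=4.50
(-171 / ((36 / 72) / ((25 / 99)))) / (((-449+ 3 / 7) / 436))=144970 / 1727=83.94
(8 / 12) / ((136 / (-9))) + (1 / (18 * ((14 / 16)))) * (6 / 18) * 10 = 2153 / 12852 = 0.17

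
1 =1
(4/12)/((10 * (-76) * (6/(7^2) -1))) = 49/98040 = 0.00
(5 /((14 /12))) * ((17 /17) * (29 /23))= 870 /161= 5.40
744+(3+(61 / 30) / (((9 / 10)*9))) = 181582 / 243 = 747.25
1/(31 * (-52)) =-1/1612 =-0.00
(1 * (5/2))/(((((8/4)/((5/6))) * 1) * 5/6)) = 5/4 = 1.25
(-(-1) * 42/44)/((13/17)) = 357/286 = 1.25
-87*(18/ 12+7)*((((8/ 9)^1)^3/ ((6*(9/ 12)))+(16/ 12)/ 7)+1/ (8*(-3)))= -55225367/ 244944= -225.46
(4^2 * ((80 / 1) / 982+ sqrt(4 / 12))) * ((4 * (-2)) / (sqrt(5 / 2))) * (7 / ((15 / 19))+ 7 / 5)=-19712 * sqrt(30) / 225 - 157696 * sqrt(10) / 7365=-547.56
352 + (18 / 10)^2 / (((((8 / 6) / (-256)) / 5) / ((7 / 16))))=-5044 / 5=-1008.80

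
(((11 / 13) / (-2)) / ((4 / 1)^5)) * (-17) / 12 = 187 / 319488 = 0.00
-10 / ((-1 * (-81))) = -10 / 81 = -0.12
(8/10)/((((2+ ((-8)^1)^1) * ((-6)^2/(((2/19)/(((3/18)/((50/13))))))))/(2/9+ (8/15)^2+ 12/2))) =-1952/33345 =-0.06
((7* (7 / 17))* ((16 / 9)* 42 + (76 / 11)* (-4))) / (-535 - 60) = -10864 / 47685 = -0.23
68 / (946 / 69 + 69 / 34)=159528 / 36925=4.32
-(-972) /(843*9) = 36 /281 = 0.13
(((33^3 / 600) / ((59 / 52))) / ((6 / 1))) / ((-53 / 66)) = -1712997 / 156350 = -10.96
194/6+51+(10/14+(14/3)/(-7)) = 1751/21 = 83.38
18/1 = 18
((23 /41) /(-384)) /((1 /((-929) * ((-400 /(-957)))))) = 534175 /941688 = 0.57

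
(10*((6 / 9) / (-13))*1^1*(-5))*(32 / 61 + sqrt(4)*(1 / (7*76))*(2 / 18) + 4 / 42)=4528850 / 2847663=1.59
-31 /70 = -0.44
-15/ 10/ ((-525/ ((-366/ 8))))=-183/ 1400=-0.13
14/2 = 7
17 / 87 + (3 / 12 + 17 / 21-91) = -72873 / 812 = -89.75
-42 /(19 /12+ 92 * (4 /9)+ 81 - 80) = -1512 /1565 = -0.97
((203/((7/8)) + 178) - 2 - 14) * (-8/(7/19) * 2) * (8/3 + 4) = -2395520/21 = -114072.38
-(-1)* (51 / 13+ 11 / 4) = 347 / 52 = 6.67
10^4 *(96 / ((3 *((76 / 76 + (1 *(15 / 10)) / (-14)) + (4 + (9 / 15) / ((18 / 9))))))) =44800000 / 727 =61623.11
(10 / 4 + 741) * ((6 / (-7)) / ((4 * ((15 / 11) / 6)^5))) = -5747588088 / 21875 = -262746.88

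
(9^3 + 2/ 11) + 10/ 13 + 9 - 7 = 104669/ 143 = 731.95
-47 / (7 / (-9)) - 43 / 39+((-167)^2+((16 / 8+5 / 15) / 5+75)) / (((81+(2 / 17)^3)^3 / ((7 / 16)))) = 81693552004255253120143 / 1376493530368640633040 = 59.35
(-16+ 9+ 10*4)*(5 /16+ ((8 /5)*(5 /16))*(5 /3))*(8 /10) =121 /4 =30.25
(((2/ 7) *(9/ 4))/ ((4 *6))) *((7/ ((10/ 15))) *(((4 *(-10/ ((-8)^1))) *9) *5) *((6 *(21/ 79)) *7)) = 893025/ 1264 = 706.51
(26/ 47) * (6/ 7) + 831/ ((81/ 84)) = 862.25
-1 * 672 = -672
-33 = -33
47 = 47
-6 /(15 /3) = -6 /5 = -1.20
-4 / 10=-2 / 5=-0.40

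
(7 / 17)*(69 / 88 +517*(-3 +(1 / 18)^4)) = -12530591017 / 19630512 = -638.32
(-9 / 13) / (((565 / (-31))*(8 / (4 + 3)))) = 1953 / 58760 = 0.03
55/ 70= 11/ 14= 0.79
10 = 10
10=10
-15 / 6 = -5 / 2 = -2.50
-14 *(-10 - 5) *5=1050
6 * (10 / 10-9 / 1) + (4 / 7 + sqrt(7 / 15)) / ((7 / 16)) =-2288 / 49 + 16 * sqrt(105) / 105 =-45.13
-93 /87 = -1.07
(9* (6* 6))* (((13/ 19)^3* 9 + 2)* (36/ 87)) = 130213008/ 198911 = 654.63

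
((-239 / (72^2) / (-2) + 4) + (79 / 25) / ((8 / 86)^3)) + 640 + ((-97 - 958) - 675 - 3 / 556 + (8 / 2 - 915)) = 69487873979 / 36028800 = 1928.68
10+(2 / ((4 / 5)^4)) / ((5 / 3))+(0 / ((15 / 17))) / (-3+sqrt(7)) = 12.93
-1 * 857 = -857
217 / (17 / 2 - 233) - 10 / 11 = -9264 / 4939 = -1.88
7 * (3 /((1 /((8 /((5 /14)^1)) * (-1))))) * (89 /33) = -69776 /55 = -1268.65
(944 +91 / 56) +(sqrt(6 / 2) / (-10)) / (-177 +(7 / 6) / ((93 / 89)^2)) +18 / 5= 25947 *sqrt(3) / 45648955 +37969 / 40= 949.23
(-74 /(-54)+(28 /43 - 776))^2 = 807462190921 /1347921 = 599042.67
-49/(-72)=49/72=0.68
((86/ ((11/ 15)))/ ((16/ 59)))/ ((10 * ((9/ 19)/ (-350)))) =-8435525/ 264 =-31952.75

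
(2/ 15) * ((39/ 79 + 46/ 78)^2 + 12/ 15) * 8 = 1498903424/ 711942075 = 2.11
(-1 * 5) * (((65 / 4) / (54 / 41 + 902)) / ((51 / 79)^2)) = -83161325 / 385322544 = -0.22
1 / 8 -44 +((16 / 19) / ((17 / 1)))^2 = -43.87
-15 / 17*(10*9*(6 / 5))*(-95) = 153900 / 17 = 9052.94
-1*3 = -3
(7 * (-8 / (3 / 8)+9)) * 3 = -259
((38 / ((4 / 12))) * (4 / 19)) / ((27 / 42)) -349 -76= -1163 / 3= -387.67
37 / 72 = 0.51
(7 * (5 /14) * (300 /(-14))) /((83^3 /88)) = -33000 /4002509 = -0.01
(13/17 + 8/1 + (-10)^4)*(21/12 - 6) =-170149/4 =-42537.25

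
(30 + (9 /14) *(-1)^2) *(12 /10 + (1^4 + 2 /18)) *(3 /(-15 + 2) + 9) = 21736 /35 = 621.03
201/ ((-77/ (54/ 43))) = -10854/ 3311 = -3.28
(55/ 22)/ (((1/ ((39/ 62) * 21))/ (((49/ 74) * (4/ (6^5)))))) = 22295/ 1982016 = 0.01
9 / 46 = 0.20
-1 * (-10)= 10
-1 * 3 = -3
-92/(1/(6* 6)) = -3312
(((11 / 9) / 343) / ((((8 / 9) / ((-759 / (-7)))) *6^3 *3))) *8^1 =2783 / 518616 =0.01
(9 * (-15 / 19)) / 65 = -27 / 247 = -0.11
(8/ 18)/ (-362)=-2/ 1629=-0.00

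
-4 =-4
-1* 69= -69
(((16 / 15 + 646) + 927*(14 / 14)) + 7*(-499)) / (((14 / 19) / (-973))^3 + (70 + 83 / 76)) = -302983027539008 / 11224830437025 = -26.99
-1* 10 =-10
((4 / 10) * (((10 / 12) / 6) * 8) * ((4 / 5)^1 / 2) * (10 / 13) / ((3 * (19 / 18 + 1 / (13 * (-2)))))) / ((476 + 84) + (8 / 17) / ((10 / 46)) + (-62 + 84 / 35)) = 40 / 448539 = 0.00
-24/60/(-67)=2/335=0.01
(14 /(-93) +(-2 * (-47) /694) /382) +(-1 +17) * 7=1378831079 /12327522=111.85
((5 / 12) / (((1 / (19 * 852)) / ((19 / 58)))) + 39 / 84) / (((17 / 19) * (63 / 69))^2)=342702846043 / 103488588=3311.50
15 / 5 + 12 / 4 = 6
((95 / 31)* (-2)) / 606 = -95 / 9393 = -0.01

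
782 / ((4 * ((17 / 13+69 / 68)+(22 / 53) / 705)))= 6457494030 / 76729793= 84.16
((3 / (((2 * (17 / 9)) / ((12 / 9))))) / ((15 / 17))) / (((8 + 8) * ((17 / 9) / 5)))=27 / 136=0.20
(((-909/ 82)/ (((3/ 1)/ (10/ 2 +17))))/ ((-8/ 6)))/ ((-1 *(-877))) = 9999/ 143828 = 0.07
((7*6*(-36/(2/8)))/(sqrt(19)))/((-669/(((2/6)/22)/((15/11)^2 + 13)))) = 1848*sqrt(19)/3809063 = 0.00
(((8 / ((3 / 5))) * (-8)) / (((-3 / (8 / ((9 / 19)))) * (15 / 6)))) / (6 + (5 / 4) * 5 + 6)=77824 / 5913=13.16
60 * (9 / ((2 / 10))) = 2700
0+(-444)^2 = 197136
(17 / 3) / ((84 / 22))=187 / 126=1.48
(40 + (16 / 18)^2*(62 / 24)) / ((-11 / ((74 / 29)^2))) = -55942816 / 2247993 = -24.89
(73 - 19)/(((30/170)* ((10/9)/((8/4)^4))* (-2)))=-11016/5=-2203.20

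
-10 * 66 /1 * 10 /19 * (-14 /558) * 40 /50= 6.97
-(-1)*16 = 16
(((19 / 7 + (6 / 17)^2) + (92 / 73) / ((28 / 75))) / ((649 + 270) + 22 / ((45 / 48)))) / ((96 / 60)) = 17208075 / 4175476046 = 0.00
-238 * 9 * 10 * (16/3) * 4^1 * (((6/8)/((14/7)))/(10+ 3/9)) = -514080/31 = -16583.23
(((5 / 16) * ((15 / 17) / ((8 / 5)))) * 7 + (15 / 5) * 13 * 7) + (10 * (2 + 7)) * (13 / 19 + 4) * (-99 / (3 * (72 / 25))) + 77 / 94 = -8852231267 / 1943168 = -4555.57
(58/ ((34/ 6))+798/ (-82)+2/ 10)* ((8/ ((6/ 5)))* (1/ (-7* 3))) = -9808/ 43911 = -0.22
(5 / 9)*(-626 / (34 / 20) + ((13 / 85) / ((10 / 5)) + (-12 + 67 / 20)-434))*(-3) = 1351.35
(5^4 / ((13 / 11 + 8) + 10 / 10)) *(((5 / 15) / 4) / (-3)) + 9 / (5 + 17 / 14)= -30031 / 116928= -0.26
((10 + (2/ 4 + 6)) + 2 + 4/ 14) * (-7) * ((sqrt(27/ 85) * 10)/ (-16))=789 * sqrt(255)/ 272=46.32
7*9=63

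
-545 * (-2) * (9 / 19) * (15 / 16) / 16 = 73575 / 2432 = 30.25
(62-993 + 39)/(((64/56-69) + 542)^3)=-305956/36561310759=-0.00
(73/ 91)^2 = 5329/ 8281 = 0.64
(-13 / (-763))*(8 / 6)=0.02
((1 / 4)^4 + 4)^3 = 1076890625 / 16777216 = 64.19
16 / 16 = 1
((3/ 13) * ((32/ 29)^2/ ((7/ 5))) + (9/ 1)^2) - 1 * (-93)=13331754/ 76531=174.20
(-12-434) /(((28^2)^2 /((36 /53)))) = -0.00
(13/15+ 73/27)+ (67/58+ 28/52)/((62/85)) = 37186111/6310980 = 5.89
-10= -10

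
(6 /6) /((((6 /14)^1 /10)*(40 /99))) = 231 /4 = 57.75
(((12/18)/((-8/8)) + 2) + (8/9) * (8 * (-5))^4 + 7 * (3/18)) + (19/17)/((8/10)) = 1392642385/612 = 2275559.45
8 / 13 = 0.62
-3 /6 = -1 /2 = -0.50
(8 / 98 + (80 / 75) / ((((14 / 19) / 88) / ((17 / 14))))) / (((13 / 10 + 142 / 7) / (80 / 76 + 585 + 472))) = 1524557912 / 200963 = 7586.26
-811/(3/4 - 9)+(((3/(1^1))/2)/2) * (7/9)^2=117323/1188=98.76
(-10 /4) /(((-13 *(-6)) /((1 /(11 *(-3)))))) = 5 /5148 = 0.00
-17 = -17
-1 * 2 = -2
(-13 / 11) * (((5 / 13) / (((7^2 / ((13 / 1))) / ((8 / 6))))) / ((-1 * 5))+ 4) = -7592 / 1617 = -4.70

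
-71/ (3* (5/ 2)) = -142/ 15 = -9.47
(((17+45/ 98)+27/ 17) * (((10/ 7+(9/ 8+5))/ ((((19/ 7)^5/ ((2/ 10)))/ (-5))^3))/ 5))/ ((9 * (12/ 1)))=-20643601637218651/ 247755993127556708239680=-0.00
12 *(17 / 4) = 51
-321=-321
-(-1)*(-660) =-660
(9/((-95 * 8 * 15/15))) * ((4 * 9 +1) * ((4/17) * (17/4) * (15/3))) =-333/152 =-2.19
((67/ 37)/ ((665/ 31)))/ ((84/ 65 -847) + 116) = -27001/ 233407951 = -0.00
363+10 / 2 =368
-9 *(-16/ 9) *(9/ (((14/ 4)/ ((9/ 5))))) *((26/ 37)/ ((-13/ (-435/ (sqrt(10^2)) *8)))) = 1804032/ 1295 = 1393.07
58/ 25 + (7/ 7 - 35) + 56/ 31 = -29.87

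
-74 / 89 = -0.83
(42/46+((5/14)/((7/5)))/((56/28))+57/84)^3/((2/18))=523669921875/11451483064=45.73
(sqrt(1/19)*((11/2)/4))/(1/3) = 33*sqrt(19)/152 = 0.95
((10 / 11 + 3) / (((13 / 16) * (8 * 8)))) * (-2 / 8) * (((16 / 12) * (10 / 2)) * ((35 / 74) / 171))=-7525 / 21714264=-0.00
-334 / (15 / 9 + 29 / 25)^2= -939375 / 22472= -41.80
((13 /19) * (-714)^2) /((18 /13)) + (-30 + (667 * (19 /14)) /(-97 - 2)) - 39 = 6631917515 /26334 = 251838.59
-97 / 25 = -3.88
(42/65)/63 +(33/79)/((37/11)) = 76631/569985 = 0.13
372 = 372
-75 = -75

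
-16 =-16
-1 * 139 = -139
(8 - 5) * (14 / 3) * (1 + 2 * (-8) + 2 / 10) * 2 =-2072 / 5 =-414.40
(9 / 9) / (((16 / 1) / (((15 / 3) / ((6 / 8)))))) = 5 / 12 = 0.42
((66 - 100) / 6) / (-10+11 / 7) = 0.67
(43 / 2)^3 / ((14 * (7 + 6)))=79507 / 1456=54.61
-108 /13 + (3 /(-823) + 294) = 3056583 /10699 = 285.69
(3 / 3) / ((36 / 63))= 7 / 4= 1.75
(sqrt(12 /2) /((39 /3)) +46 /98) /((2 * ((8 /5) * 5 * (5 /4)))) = sqrt(6) /260 +23 /980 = 0.03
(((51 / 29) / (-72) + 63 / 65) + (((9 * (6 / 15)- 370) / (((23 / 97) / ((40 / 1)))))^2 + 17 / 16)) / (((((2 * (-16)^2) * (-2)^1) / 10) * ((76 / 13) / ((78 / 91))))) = -182863477025081029 / 33429143552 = -5470181.33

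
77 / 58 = 1.33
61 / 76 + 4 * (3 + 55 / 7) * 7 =23165 / 76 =304.80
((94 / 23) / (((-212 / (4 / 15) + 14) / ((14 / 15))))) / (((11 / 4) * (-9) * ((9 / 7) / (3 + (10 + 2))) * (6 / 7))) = 128968 / 48015099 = 0.00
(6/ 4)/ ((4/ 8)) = 3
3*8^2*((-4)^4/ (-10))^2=3145728/ 25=125829.12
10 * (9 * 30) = 2700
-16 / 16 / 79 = -1 / 79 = -0.01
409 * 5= 2045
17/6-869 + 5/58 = -75349/87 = -866.08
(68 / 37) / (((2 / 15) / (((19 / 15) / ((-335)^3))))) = -646 / 1391028875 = -0.00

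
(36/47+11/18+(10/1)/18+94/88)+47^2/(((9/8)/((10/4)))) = 4911.89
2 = 2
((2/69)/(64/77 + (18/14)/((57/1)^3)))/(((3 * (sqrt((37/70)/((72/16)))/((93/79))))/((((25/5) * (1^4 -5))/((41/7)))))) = -0.14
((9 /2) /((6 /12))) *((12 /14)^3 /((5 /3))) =5832 /1715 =3.40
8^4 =4096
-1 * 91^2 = -8281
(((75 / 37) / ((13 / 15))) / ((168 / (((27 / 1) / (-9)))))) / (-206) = 0.00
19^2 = 361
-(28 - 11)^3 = -4913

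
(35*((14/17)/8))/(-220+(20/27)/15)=-19845/1211488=-0.02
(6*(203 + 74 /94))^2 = 3302571024 /2209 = 1495052.52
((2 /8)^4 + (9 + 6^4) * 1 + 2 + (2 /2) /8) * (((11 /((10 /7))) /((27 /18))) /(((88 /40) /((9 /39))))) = 2342375 /3328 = 703.84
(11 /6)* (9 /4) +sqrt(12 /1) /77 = 2* sqrt(3) /77 +33 /8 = 4.17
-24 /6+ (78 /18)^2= 133 /9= 14.78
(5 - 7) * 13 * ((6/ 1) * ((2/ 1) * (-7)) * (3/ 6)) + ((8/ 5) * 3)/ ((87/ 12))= 1092.66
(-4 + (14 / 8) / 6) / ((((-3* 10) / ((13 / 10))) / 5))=1157 / 1440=0.80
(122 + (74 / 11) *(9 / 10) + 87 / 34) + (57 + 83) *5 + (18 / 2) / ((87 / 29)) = 1558857 / 1870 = 833.61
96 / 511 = 0.19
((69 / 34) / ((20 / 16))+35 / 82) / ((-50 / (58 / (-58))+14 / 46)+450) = 328693 / 80203790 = 0.00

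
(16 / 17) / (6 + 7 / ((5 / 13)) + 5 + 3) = 80 / 2737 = 0.03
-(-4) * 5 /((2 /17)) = 170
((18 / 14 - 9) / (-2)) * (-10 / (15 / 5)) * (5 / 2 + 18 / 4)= -90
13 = 13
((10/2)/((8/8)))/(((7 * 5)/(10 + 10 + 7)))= 27/7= 3.86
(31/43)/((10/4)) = 62/215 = 0.29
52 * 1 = 52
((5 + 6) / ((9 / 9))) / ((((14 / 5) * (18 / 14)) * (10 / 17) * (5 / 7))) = 1309 / 180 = 7.27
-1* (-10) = 10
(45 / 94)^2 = 2025 / 8836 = 0.23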